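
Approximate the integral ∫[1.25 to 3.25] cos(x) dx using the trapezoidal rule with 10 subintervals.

f(x) = cos(x)
a = 1.25, b = 3.25, n = 10
h = (b - a)/n = 0.200000

Trapezoidal rule: (h/2)[f(x₀) + 2f(x₁) + 2f(x₂) + ... + f(xₙ)]

x_0 = 1.2500, f(x_0) = 0.315322, coefficient = 1
x_1 = 1.4500, f(x_1) = 0.120503, coefficient = 2
x_2 = 1.6500, f(x_2) = -0.079121, coefficient = 2
x_3 = 1.8500, f(x_3) = -0.275590, coefficient = 2
x_4 = 2.0500, f(x_4) = -0.461073, coefficient = 2
x_5 = 2.2500, f(x_5) = -0.628174, coefficient = 2
x_6 = 2.4500, f(x_6) = -0.770231, coefficient = 2
x_7 = 2.6500, f(x_7) = -0.881582, coefficient = 2
x_8 = 2.8500, f(x_8) = -0.957787, coefficient = 2
x_9 = 3.0500, f(x_9) = -0.995808, coefficient = 2
x_10 = 3.2500, f(x_10) = -0.994130, coefficient = 1

I ≈ (0.200000/2) × -10.536535 = -1.053653
Exact value: -1.057180
Error: 0.003526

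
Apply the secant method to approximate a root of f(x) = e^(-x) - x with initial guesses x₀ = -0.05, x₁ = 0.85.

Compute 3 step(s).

f(x) = e^(-x) - x
x₀ = -0.05, x₁ = 0.85

Secant formula: x_{n+1} = x_n - f(x_n)(x_n - x_{n-1})/(f(x_n) - f(x_{n-1}))

Iteration 1:
  f(-0.050000) = 1.101271
  f(0.850000) = -0.422585
  x_2 = 0.850000 - (-0.422585)×(0.850000 - (-0.050000))/(-0.422585 - 1.101271)
       = 0.600418
Iteration 2:
  f(0.850000) = -0.422585
  f(0.600418) = -0.051836
  x_3 = 0.600418 - (-0.051836)×(0.600418 - 0.850000)/(-0.051836 - (-0.422585))
       = 0.565523
Iteration 3:
  f(0.600418) = -0.051836
  f(0.565523) = 0.002540
  x_4 = 0.565523 - 0.002540×(0.565523 - 0.600418)/(0.002540 - (-0.051836))
       = 0.567153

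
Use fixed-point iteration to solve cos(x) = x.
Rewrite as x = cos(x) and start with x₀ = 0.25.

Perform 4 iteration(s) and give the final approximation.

Equation: cos(x) = x
Fixed-point form: x = cos(x)
x₀ = 0.25

x_1 = g(0.250000) = 0.968912
x_2 = g(0.968912) = 0.566196
x_3 = g(0.566196) = 0.843947
x_4 = g(0.843947) = 0.664518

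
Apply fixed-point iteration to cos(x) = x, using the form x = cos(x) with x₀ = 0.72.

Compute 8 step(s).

Equation: cos(x) = x
Fixed-point form: x = cos(x)
x₀ = 0.72

x_1 = g(0.720000) = 0.751806
x_2 = g(0.751806) = 0.730457
x_3 = g(0.730457) = 0.744870
x_4 = g(0.744870) = 0.735176
x_5 = g(0.735176) = 0.741713
x_6 = g(0.741713) = 0.737313
x_7 = g(0.737313) = 0.740278
x_8 = g(0.740278) = 0.738281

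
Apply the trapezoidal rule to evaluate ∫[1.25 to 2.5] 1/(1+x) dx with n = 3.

f(x) = 1/(1+x)
a = 1.25, b = 2.5, n = 3
h = (b - a)/n = 0.416667

Trapezoidal rule: (h/2)[f(x₀) + 2f(x₁) + 2f(x₂) + ... + f(xₙ)]

x_0 = 1.2500, f(x_0) = 0.444444, coefficient = 1
x_1 = 1.6667, f(x_1) = 0.375000, coefficient = 2
x_2 = 2.0833, f(x_2) = 0.324324, coefficient = 2
x_3 = 2.5000, f(x_3) = 0.285714, coefficient = 1

I ≈ (0.416667/2) × 2.128807 = 0.443502
Exact value: 0.441833
Error: 0.001669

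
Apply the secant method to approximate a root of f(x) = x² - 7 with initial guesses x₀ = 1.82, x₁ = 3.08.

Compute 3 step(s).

f(x) = x² - 7
x₀ = 1.82, x₁ = 3.08

Secant formula: x_{n+1} = x_n - f(x_n)(x_n - x_{n-1})/(f(x_n) - f(x_{n-1}))

Iteration 1:
  f(1.820000) = -3.687600
  f(3.080000) = 2.486400
  x_2 = 3.080000 - 2.486400×(3.080000 - 1.820000)/(2.486400 - (-3.687600))
       = 2.572571
Iteration 2:
  f(3.080000) = 2.486400
  f(2.572571) = -0.381876
  x_3 = 2.572571 - (-0.381876)×(2.572571 - 3.080000)/(-0.381876 - 2.486400)
       = 2.640129
Iteration 3:
  f(2.572571) = -0.381876
  f(2.640129) = -0.029717
  x_4 = 2.640129 - (-0.029717)×(2.640129 - 2.572571)/(-0.029717 - (-0.381876))
       = 2.645830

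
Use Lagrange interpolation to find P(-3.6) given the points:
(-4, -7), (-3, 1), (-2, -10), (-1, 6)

Lagrange interpolation formula:
P(x) = Σ yᵢ × Lᵢ(x)
where Lᵢ(x) = Π_{j≠i} (x - xⱼ)/(xᵢ - xⱼ)

L_0(-3.6) = (-3.6 - (-3))/(-4 - (-3)) × (-3.6 - (-2))/(-4 - (-2)) × (-3.6 - (-1))/(-4 - (-1)) = 0.416000
L_1(-3.6) = (-3.6 - (-4))/(-3 - (-4)) × (-3.6 - (-2))/(-3 - (-2)) × (-3.6 - (-1))/(-3 - (-1)) = 0.832000
L_2(-3.6) = (-3.6 - (-4))/(-2 - (-4)) × (-3.6 - (-3))/(-2 - (-3)) × (-3.6 - (-1))/(-2 - (-1)) = -0.312000
L_3(-3.6) = (-3.6 - (-4))/(-1 - (-4)) × (-3.6 - (-3))/(-1 - (-3)) × (-3.6 - (-2))/(-1 - (-2)) = 0.064000

P(-3.6) = (-7)×L_0(-3.6) + 1×L_1(-3.6) + (-10)×L_2(-3.6) + 6×L_3(-3.6)
P(-3.6) = 1.424000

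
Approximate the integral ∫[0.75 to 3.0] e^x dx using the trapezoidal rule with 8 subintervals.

f(x) = e^x
a = 0.75, b = 3.0, n = 8
h = (b - a)/n = 0.281250

Trapezoidal rule: (h/2)[f(x₀) + 2f(x₁) + 2f(x₂) + ... + f(xₙ)]

x_0 = 0.7500, f(x_0) = 2.117000, coefficient = 1
x_1 = 1.0312, f(x_1) = 2.804569, coefficient = 2
x_2 = 1.3125, f(x_2) = 3.715451, coefficient = 2
x_3 = 1.5938, f(x_3) = 4.922173, coefficient = 2
x_4 = 1.8750, f(x_4) = 6.520819, coefficient = 2
x_5 = 2.1562, f(x_5) = 8.638682, coefficient = 2
x_6 = 2.4375, f(x_6) = 11.444394, coefficient = 2
x_7 = 2.7188, f(x_7) = 15.161359, coefficient = 2
x_8 = 3.0000, f(x_8) = 20.085537, coefficient = 1

I ≈ (0.281250/2) × 128.617429 = 18.086826
Exact value: 17.968537
Error: 0.118289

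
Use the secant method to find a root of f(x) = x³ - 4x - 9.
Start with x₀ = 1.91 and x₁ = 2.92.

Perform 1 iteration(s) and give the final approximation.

f(x) = x³ - 4x - 9
x₀ = 1.91, x₁ = 2.92

Secant formula: x_{n+1} = x_n - f(x_n)(x_n - x_{n-1})/(f(x_n) - f(x_{n-1}))

Iteration 1:
  f(1.910000) = -9.672129
  f(2.920000) = 4.217088
  x_2 = 2.920000 - 4.217088×(2.920000 - 1.910000)/(4.217088 - (-9.672129))
       = 2.613341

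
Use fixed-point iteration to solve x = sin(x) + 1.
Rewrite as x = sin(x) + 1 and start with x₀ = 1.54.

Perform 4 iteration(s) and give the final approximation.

Equation: x = sin(x) + 1
Fixed-point form: x = sin(x) + 1
x₀ = 1.54

x_1 = g(1.540000) = 1.999526
x_2 = g(1.999526) = 1.909495
x_3 = g(1.909495) = 1.943188
x_4 = g(1.943188) = 1.931460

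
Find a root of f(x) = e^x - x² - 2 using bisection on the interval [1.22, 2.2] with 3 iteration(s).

f(x) = e^x - x² - 2
Initial interval: [1.22, 2.2]

Iteration 1:
  c_1 = (1.220000 + 2.200000)/2 = 1.710000
  f(c_1) = f(1.710000) = 0.604861
  f(a) × f(c) < 0, new interval: [1.220000, 1.710000]
Iteration 2:
  c_2 = (1.220000 + 1.710000)/2 = 1.465000
  f(c_2) = f(1.465000) = 0.181318
  f(a) × f(c) < 0, new interval: [1.220000, 1.465000]
Iteration 3:
  c_3 = (1.220000 + 1.465000)/2 = 1.342500
  f(c_3) = f(1.342500) = 0.026297
  f(a) × f(c) < 0, new interval: [1.220000, 1.342500]

After 3 iteration(s), the approximation is c_3 = 1.342500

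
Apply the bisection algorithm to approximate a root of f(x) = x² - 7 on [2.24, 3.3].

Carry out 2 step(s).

f(x) = x² - 7
Initial interval: [2.24, 3.3]

Iteration 1:
  c_1 = (2.240000 + 3.300000)/2 = 2.770000
  f(c_1) = f(2.770000) = 0.672900
  f(a) × f(c) < 0, new interval: [2.240000, 2.770000]
Iteration 2:
  c_2 = (2.240000 + 2.770000)/2 = 2.505000
  f(c_2) = f(2.505000) = -0.724975
  f(a) × f(c) ≥ 0, new interval: [2.505000, 2.770000]

After 2 iteration(s), the approximation is c_2 = 2.505000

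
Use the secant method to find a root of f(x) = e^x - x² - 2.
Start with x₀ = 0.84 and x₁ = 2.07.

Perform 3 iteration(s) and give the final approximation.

f(x) = e^x - x² - 2
x₀ = 0.84, x₁ = 2.07

Secant formula: x_{n+1} = x_n - f(x_n)(x_n - x_{n-1})/(f(x_n) - f(x_{n-1}))

Iteration 1:
  f(0.840000) = -0.389233
  f(2.070000) = 1.639923
  x_2 = 2.070000 - 1.639923×(2.070000 - 0.840000)/(1.639923 - (-0.389233))
       = 1.075939
Iteration 2:
  f(2.070000) = 1.639923
  f(1.075939) = -0.224899
  x_3 = 1.075939 - (-0.224899)×(1.075939 - 2.070000)/(-0.224899 - 1.639923)
       = 1.195824
Iteration 3:
  f(1.075939) = -0.224899
  f(1.195824) = -0.123714
  x_4 = 1.195824 - (-0.123714)×(1.195824 - 1.075939)/(-0.123714 - (-0.224899))
       = 1.342401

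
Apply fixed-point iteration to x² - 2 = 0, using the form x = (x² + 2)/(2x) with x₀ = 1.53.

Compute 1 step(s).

Equation: x² - 2 = 0
Fixed-point form: x = (x² + 2)/(2x)
x₀ = 1.53

x_1 = g(1.530000) = 1.418595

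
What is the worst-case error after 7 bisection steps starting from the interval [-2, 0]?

Bisection error bound: |error| ≤ (b-a)/2^n
|error| ≤ (0 - (-2))/2^7 = 2/2^7
|error| ≤ 0.0156250000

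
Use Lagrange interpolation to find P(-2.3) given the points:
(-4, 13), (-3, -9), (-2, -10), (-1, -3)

Lagrange interpolation formula:
P(x) = Σ yᵢ × Lᵢ(x)
where Lᵢ(x) = Π_{j≠i} (x - xⱼ)/(xᵢ - xⱼ)

L_0(-2.3) = (-2.3 - (-3))/(-4 - (-3)) × (-2.3 - (-2))/(-4 - (-2)) × (-2.3 - (-1))/(-4 - (-1)) = -0.045500
L_1(-2.3) = (-2.3 - (-4))/(-3 - (-4)) × (-2.3 - (-2))/(-3 - (-2)) × (-2.3 - (-1))/(-3 - (-1)) = 0.331500
L_2(-2.3) = (-2.3 - (-4))/(-2 - (-4)) × (-2.3 - (-3))/(-2 - (-3)) × (-2.3 - (-1))/(-2 - (-1)) = 0.773500
L_3(-2.3) = (-2.3 - (-4))/(-1 - (-4)) × (-2.3 - (-3))/(-1 - (-3)) × (-2.3 - (-2))/(-1 - (-2)) = -0.059500

P(-2.3) = 13×L_0(-2.3) + (-9)×L_1(-2.3) + (-10)×L_2(-2.3) + (-3)×L_3(-2.3)
P(-2.3) = -11.131500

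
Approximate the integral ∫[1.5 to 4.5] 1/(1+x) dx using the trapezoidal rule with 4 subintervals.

f(x) = 1/(1+x)
a = 1.5, b = 4.5, n = 4
h = (b - a)/n = 0.750000

Trapezoidal rule: (h/2)[f(x₀) + 2f(x₁) + 2f(x₂) + ... + f(xₙ)]

x_0 = 1.5000, f(x_0) = 0.400000, coefficient = 1
x_1 = 2.2500, f(x_1) = 0.307692, coefficient = 2
x_2 = 3.0000, f(x_2) = 0.250000, coefficient = 2
x_3 = 3.7500, f(x_3) = 0.210526, coefficient = 2
x_4 = 4.5000, f(x_4) = 0.181818, coefficient = 1

I ≈ (0.750000/2) × 2.118255 = 0.794346
Exact value: 0.788457
Error: 0.005888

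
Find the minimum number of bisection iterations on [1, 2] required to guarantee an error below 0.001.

We need (b-a)/2^n ≤ 0.001
(2 - 1)/2^n ≤ 0.001
1/2^n ≤ 0.001
2^n ≥ 1000
n ≥ log₂(1000) = 9.97
n ≥ 10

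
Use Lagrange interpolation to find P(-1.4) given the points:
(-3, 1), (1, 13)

Lagrange interpolation formula:
P(x) = Σ yᵢ × Lᵢ(x)
where Lᵢ(x) = Π_{j≠i} (x - xⱼ)/(xᵢ - xⱼ)

L_0(-1.4) = (-1.4 - 1)/(-3 - 1) = 0.600000
L_1(-1.4) = (-1.4 - (-3))/(1 - (-3)) = 0.400000

P(-1.4) = 1×L_0(-1.4) + 13×L_1(-1.4)
P(-1.4) = 5.800000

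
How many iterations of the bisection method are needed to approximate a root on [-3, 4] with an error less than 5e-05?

We need (b-a)/2^n ≤ 5e-05
(4 - (-3))/2^n ≤ 5e-05
7/2^n ≤ 5e-05
2^n ≥ 140000
n ≥ log₂(140000) = 17.10
n ≥ 18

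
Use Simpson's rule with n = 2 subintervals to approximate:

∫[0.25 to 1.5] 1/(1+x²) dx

f(x) = 1/(1+x²)
a = 0.25, b = 1.5, n = 2
h = (b - a)/n = 0.625000

Simpson's rule: (h/3)[f(x₀) + 4f(x₁) + 2f(x₂) + ... + f(xₙ)]

x_0 = 0.2500, f(x_0) = 0.941176, coefficient = 1
x_1 = 0.8750, f(x_1) = 0.566372, coefficient = 4
x_2 = 1.5000, f(x_2) = 0.307692, coefficient = 1

I ≈ (0.625000/3) × 3.514356 = 0.732157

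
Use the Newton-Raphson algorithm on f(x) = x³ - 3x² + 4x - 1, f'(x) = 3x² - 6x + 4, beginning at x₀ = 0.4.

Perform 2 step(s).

f(x) = x³ - 3x² + 4x - 1
f'(x) = 3x² - 6x + 4
x₀ = 0.4

Newton-Raphson formula: x_{n+1} = x_n - f(x_n)/f'(x_n)

Iteration 1:
  f(0.400000) = 0.184000
  f'(0.400000) = 2.080000
  x_1 = 0.400000 - 0.184000/2.080000 = 0.311538
Iteration 2:
  f(0.311538) = -0.014778
  f'(0.311538) = 2.421938
  x_2 = 0.311538 - (-0.014778)/2.421938 = 0.317640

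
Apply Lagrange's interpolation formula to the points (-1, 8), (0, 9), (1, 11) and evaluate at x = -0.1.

Lagrange interpolation formula:
P(x) = Σ yᵢ × Lᵢ(x)
where Lᵢ(x) = Π_{j≠i} (x - xⱼ)/(xᵢ - xⱼ)

L_0(-0.1) = (-0.1 - 0)/(-1 - 0) × (-0.1 - 1)/(-1 - 1) = 0.055000
L_1(-0.1) = (-0.1 - (-1))/(0 - (-1)) × (-0.1 - 1)/(0 - 1) = 0.990000
L_2(-0.1) = (-0.1 - (-1))/(1 - (-1)) × (-0.1 - 0)/(1 - 0) = -0.045000

P(-0.1) = 8×L_0(-0.1) + 9×L_1(-0.1) + 11×L_2(-0.1)
P(-0.1) = 8.855000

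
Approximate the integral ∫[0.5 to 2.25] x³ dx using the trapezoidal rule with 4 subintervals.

f(x) = x³
a = 0.5, b = 2.25, n = 4
h = (b - a)/n = 0.437500

Trapezoidal rule: (h/2)[f(x₀) + 2f(x₁) + 2f(x₂) + ... + f(xₙ)]

x_0 = 0.5000, f(x_0) = 0.125000, coefficient = 1
x_1 = 0.9375, f(x_1) = 0.823975, coefficient = 2
x_2 = 1.3750, f(x_2) = 2.599609, coefficient = 2
x_3 = 1.8125, f(x_3) = 5.954346, coefficient = 2
x_4 = 2.2500, f(x_4) = 11.390625, coefficient = 1

I ≈ (0.437500/2) × 30.271484 = 6.621887
Exact value: 6.391602
Error: 0.230286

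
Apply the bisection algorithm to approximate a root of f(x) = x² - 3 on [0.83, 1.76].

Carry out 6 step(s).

f(x) = x² - 3
Initial interval: [0.83, 1.76]

Iteration 1:
  c_1 = (0.830000 + 1.760000)/2 = 1.295000
  f(c_1) = f(1.295000) = -1.322975
  f(a) × f(c) ≥ 0, new interval: [1.295000, 1.760000]
Iteration 2:
  c_2 = (1.295000 + 1.760000)/2 = 1.527500
  f(c_2) = f(1.527500) = -0.666744
  f(a) × f(c) ≥ 0, new interval: [1.527500, 1.760000]
Iteration 3:
  c_3 = (1.527500 + 1.760000)/2 = 1.643750
  f(c_3) = f(1.643750) = -0.298086
  f(a) × f(c) ≥ 0, new interval: [1.643750, 1.760000]
Iteration 4:
  c_4 = (1.643750 + 1.760000)/2 = 1.701875
  f(c_4) = f(1.701875) = -0.103621
  f(a) × f(c) ≥ 0, new interval: [1.701875, 1.760000]
Iteration 5:
  c_5 = (1.701875 + 1.760000)/2 = 1.730938
  f(c_5) = f(1.730938) = -0.003855
  f(a) × f(c) ≥ 0, new interval: [1.730938, 1.760000]
Iteration 6:
  c_6 = (1.730938 + 1.760000)/2 = 1.745469
  f(c_6) = f(1.745469) = 0.046661
  f(a) × f(c) < 0, new interval: [1.730938, 1.745469]

After 6 iteration(s), the approximation is c_6 = 1.745469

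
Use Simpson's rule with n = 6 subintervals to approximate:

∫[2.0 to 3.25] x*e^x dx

f(x) = x*e^x
a = 2.0, b = 3.25, n = 6
h = (b - a)/n = 0.208333

Simpson's rule: (h/3)[f(x₀) + 4f(x₁) + 2f(x₂) + ... + f(xₙ)]

x_0 = 2.0000, f(x_0) = 14.778112, coefficient = 1
x_1 = 2.2083, f(x_1) = 20.097017, coefficient = 4
x_2 = 2.4167, f(x_2) = 27.087053, coefficient = 2
x_3 = 2.6250, f(x_3) = 36.237007, coefficient = 4
x_4 = 2.8333, f(x_4) = 48.172446, coefficient = 2
x_5 = 3.0417, f(x_5) = 63.692848, coefficient = 4
x_6 = 3.2500, f(x_6) = 83.818605, coefficient = 1

I ≈ (0.208333/3) × 729.223205 = 50.640500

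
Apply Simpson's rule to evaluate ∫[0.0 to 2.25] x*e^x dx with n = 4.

f(x) = x*e^x
a = 0.0, b = 2.25, n = 4
h = (b - a)/n = 0.562500

Simpson's rule: (h/3)[f(x₀) + 4f(x₁) + 2f(x₂) + ... + f(xₙ)]

x_0 = 0.0000, f(x_0) = 0.000000, coefficient = 1
x_1 = 0.5625, f(x_1) = 0.987218, coefficient = 4
x_2 = 1.1250, f(x_2) = 3.465244, coefficient = 2
x_3 = 1.6875, f(x_3) = 9.122539, coefficient = 4
x_4 = 2.2500, f(x_4) = 21.347406, coefficient = 1

I ≈ (0.562500/3) × 68.716922 = 12.884423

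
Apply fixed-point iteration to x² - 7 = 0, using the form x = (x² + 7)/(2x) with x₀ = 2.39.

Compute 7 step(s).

Equation: x² - 7 = 0
Fixed-point form: x = (x² + 7)/(2x)
x₀ = 2.39

x_1 = g(2.390000) = 2.659435
x_2 = g(2.659435) = 2.645787
x_3 = g(2.645787) = 2.645751
x_4 = g(2.645751) = 2.645751
x_5 = g(2.645751) = 2.645751
x_6 = g(2.645751) = 2.645751
x_7 = g(2.645751) = 2.645751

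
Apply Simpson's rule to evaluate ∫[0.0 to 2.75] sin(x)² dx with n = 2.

f(x) = sin(x)²
a = 0.0, b = 2.75, n = 2
h = (b - a)/n = 1.375000

Simpson's rule: (h/3)[f(x₀) + 4f(x₁) + 2f(x₂) + ... + f(xₙ)]

x_0 = 0.0000, f(x_0) = 0.000000, coefficient = 1
x_1 = 1.3750, f(x_1) = 0.962151, coefficient = 4
x_2 = 2.7500, f(x_2) = 0.145665, coefficient = 1

I ≈ (1.375000/3) × 3.994270 = 1.830707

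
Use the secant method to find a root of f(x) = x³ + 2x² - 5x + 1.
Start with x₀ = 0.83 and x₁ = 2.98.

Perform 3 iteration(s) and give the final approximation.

f(x) = x³ + 2x² - 5x + 1
x₀ = 0.83, x₁ = 2.98

Secant formula: x_{n+1} = x_n - f(x_n)(x_n - x_{n-1})/(f(x_n) - f(x_{n-1}))

Iteration 1:
  f(0.830000) = -1.200413
  f(2.980000) = 30.324392
  x_2 = 2.980000 - 30.324392×(2.980000 - 0.830000)/(30.324392 - (-1.200413))
       = 0.911868
Iteration 2:
  f(2.980000) = 30.324392
  f(0.911868) = -1.138112
  x_3 = 0.911868 - (-1.138112)×(0.911868 - 2.980000)/(-1.138112 - 30.324392)
       = 0.986680
Iteration 3:
  f(0.911868) = -1.138112
  f(0.986680) = -1.025755
  x_4 = 0.986680 - (-1.025755)×(0.986680 - 0.911868)/(-1.025755 - (-1.138112))
       = 1.669669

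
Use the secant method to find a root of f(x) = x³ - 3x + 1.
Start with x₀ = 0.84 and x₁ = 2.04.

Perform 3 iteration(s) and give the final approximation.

f(x) = x³ - 3x + 1
x₀ = 0.84, x₁ = 2.04

Secant formula: x_{n+1} = x_n - f(x_n)(x_n - x_{n-1})/(f(x_n) - f(x_{n-1}))

Iteration 1:
  f(0.840000) = -0.927296
  f(2.040000) = 3.369664
  x_2 = 2.040000 - 3.369664×(2.040000 - 0.840000)/(3.369664 - (-0.927296))
       = 1.098963
Iteration 2:
  f(2.040000) = 3.369664
  f(1.098963) = -0.969650
  x_3 = 1.098963 - (-0.969650)×(1.098963 - 2.040000)/(-0.969650 - 3.369664)
       = 1.309244
Iteration 3:
  f(1.098963) = -0.969650
  f(1.309244) = -0.683530
  x_4 = 1.309244 - (-0.683530)×(1.309244 - 1.098963)/(-0.683530 - (-0.969650))
       = 1.811599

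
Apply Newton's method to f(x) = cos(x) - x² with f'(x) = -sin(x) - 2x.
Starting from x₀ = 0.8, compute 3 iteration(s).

f(x) = cos(x) - x²
f'(x) = -sin(x) - 2x
x₀ = 0.8

Newton-Raphson formula: x_{n+1} = x_n - f(x_n)/f'(x_n)

Iteration 1:
  f(0.800000) = 0.056707
  f'(0.800000) = -2.317356
  x_1 = 0.800000 - 0.056707/(-2.317356) = 0.824470
Iteration 2:
  f(0.824470) = -0.000806
  f'(0.824470) = -2.383129
  x_2 = 0.824470 - (-0.000806)/(-2.383129) = 0.824132
Iteration 3:
  f(0.824132) = 0.000000
  f'(0.824132) = -2.382224
  x_3 = 0.824132 - 0.000000/(-2.382224) = 0.824132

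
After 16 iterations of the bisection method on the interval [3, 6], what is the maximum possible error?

Bisection error bound: |error| ≤ (b-a)/2^n
|error| ≤ (6 - 3)/2^16 = 3/2^16
|error| ≤ 0.0000457764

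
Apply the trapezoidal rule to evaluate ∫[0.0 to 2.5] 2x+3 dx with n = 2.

f(x) = 2x+3
a = 0.0, b = 2.5, n = 2
h = (b - a)/n = 1.250000

Trapezoidal rule: (h/2)[f(x₀) + 2f(x₁) + 2f(x₂) + ... + f(xₙ)]

x_0 = 0.0000, f(x_0) = 3.000000, coefficient = 1
x_1 = 1.2500, f(x_1) = 5.500000, coefficient = 2
x_2 = 2.5000, f(x_2) = 8.000000, coefficient = 1

I ≈ (1.250000/2) × 22.000000 = 13.750000
Exact value: 13.750000
Error: 0.000000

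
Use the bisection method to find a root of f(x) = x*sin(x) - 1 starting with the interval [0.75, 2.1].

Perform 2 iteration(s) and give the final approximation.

f(x) = x*sin(x) - 1
Initial interval: [0.75, 2.1]

Iteration 1:
  c_1 = (0.750000 + 2.100000)/2 = 1.425000
  f(c_1) = f(1.425000) = 0.409882
  f(a) × f(c) < 0, new interval: [0.750000, 1.425000]
Iteration 2:
  c_2 = (0.750000 + 1.425000)/2 = 1.087500
  f(c_2) = f(1.087500) = -0.037054
  f(a) × f(c) ≥ 0, new interval: [1.087500, 1.425000]

After 2 iteration(s), the approximation is c_2 = 1.087500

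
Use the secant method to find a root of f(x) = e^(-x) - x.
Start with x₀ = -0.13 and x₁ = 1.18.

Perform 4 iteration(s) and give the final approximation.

f(x) = e^(-x) - x
x₀ = -0.13, x₁ = 1.18

Secant formula: x_{n+1} = x_n - f(x_n)(x_n - x_{n-1})/(f(x_n) - f(x_{n-1}))

Iteration 1:
  f(-0.130000) = 1.268828
  f(1.180000) = -0.872721
  x_2 = 1.180000 - (-0.872721)×(1.180000 - (-0.130000))/(-0.872721 - 1.268828)
       = 0.646151
Iteration 2:
  f(1.180000) = -0.872721
  f(0.646151) = -0.122091
  x_3 = 0.646151 - (-0.122091)×(0.646151 - 1.180000)/(-0.122091 - (-0.872721))
       = 0.559319
Iteration 3:
  f(0.646151) = -0.122091
  f(0.559319) = 0.012279
  x_4 = 0.559319 - 0.012279×(0.559319 - 0.646151)/(0.012279 - (-0.122091))
       = 0.567254
Iteration 4:
  f(0.559319) = 0.012279
  f(0.567254) = -0.000173
  x_5 = 0.567254 - (-0.000173)×(0.567254 - 0.559319)/(-0.000173 - 0.012279)
       = 0.567143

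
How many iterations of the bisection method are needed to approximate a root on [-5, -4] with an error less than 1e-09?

We need (b-a)/2^n ≤ 1e-09
(-4 - (-5))/2^n ≤ 1e-09
1/2^n ≤ 1e-09
2^n ≥ 1000000000
n ≥ log₂(1000000000) = 29.90
n ≥ 30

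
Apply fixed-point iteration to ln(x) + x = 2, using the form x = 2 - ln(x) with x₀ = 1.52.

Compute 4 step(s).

Equation: ln(x) + x = 2
Fixed-point form: x = 2 - ln(x)
x₀ = 1.52

x_1 = g(1.520000) = 1.581290
x_2 = g(1.581290) = 1.541759
x_3 = g(1.541759) = 1.567076
x_4 = g(1.567076) = 1.550789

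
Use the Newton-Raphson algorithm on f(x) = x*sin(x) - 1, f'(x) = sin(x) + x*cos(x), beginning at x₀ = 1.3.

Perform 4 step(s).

f(x) = x*sin(x) - 1
f'(x) = sin(x) + x*cos(x)
x₀ = 1.3

Newton-Raphson formula: x_{n+1} = x_n - f(x_n)/f'(x_n)

Iteration 1:
  f(1.300000) = 0.252626
  f'(1.300000) = 1.311307
  x_1 = 1.300000 - 0.252626/1.311307 = 1.107348
Iteration 2:
  f(1.107348) = -0.009459
  f'(1.107348) = 1.389540
  x_2 = 1.107348 - (-0.009459)/1.389540 = 1.114155
Iteration 3:
  f(1.114155) = -0.000002
  f'(1.114155) = 1.388810
  x_3 = 1.114155 - (-0.000002)/1.388810 = 1.114157
Iteration 4:
  f(1.114157) = 0.000000
  f'(1.114157) = 1.388809
  x_4 = 1.114157 - 0.000000/1.388809 = 1.114157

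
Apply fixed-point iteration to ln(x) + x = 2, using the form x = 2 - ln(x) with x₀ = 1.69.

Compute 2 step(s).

Equation: ln(x) + x = 2
Fixed-point form: x = 2 - ln(x)
x₀ = 1.69

x_1 = g(1.690000) = 1.475271
x_2 = g(1.475271) = 1.611158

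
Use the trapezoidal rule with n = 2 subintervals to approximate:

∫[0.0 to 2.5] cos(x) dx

f(x) = cos(x)
a = 0.0, b = 2.5, n = 2
h = (b - a)/n = 1.250000

Trapezoidal rule: (h/2)[f(x₀) + 2f(x₁) + 2f(x₂) + ... + f(xₙ)]

x_0 = 0.0000, f(x_0) = 1.000000, coefficient = 1
x_1 = 1.2500, f(x_1) = 0.315322, coefficient = 2
x_2 = 2.5000, f(x_2) = -0.801144, coefficient = 1

I ≈ (1.250000/2) × 0.829501 = 0.518438
Exact value: 0.598472
Error: 0.080034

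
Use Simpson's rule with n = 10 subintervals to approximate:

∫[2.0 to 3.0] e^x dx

f(x) = e^x
a = 2.0, b = 3.0, n = 10
h = (b - a)/n = 0.100000

Simpson's rule: (h/3)[f(x₀) + 4f(x₁) + 2f(x₂) + ... + f(xₙ)]

x_0 = 2.0000, f(x_0) = 7.389056, coefficient = 1
x_1 = 2.1000, f(x_1) = 8.166170, coefficient = 4
x_2 = 2.2000, f(x_2) = 9.025013, coefficient = 2
x_3 = 2.3000, f(x_3) = 9.974182, coefficient = 4
x_4 = 2.4000, f(x_4) = 11.023176, coefficient = 2
x_5 = 2.5000, f(x_5) = 12.182494, coefficient = 4
x_6 = 2.6000, f(x_6) = 13.463738, coefficient = 2
x_7 = 2.7000, f(x_7) = 14.879732, coefficient = 4
x_8 = 2.8000, f(x_8) = 16.444647, coefficient = 2
x_9 = 2.9000, f(x_9) = 18.174145, coefficient = 4
x_10 = 3.0000, f(x_10) = 20.085537, coefficient = 1

I ≈ (0.100000/3) × 380.894636 = 12.696488
Exact value: 12.696481
Error: 0.000007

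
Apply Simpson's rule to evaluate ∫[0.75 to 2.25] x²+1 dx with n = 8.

f(x) = x²+1
a = 0.75, b = 2.25, n = 8
h = (b - a)/n = 0.187500

Simpson's rule: (h/3)[f(x₀) + 4f(x₁) + 2f(x₂) + ... + f(xₙ)]

x_0 = 0.7500, f(x_0) = 1.562500, coefficient = 1
x_1 = 0.9375, f(x_1) = 1.878906, coefficient = 4
x_2 = 1.1250, f(x_2) = 2.265625, coefficient = 2
x_3 = 1.3125, f(x_3) = 2.722656, coefficient = 4
x_4 = 1.5000, f(x_4) = 3.250000, coefficient = 2
x_5 = 1.6875, f(x_5) = 3.847656, coefficient = 4
x_6 = 1.8750, f(x_6) = 4.515625, coefficient = 2
x_7 = 2.0625, f(x_7) = 5.253906, coefficient = 4
x_8 = 2.2500, f(x_8) = 6.062500, coefficient = 1

I ≈ (0.187500/3) × 82.500000 = 5.156250
Exact value: 5.156250
Error: 0.000000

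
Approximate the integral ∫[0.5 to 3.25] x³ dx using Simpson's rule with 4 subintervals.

f(x) = x³
a = 0.5, b = 3.25, n = 4
h = (b - a)/n = 0.687500

Simpson's rule: (h/3)[f(x₀) + 4f(x₁) + 2f(x₂) + ... + f(xₙ)]

x_0 = 0.5000, f(x_0) = 0.125000, coefficient = 1
x_1 = 1.1875, f(x_1) = 1.674561, coefficient = 4
x_2 = 1.8750, f(x_2) = 6.591797, coefficient = 2
x_3 = 2.5625, f(x_3) = 16.826416, coefficient = 4
x_4 = 3.2500, f(x_4) = 34.328125, coefficient = 1

I ≈ (0.687500/3) × 121.640625 = 27.875977
Exact value: 27.875977
Error: 0.000000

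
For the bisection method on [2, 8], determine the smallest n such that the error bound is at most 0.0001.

We need (b-a)/2^n ≤ 0.0001
(8 - 2)/2^n ≤ 0.0001
6/2^n ≤ 0.0001
2^n ≥ 60000
n ≥ log₂(60000) = 15.87
n ≥ 16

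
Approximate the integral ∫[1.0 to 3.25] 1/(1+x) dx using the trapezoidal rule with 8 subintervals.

f(x) = 1/(1+x)
a = 1.0, b = 3.25, n = 8
h = (b - a)/n = 0.281250

Trapezoidal rule: (h/2)[f(x₀) + 2f(x₁) + 2f(x₂) + ... + f(xₙ)]

x_0 = 1.0000, f(x_0) = 0.500000, coefficient = 1
x_1 = 1.2812, f(x_1) = 0.438356, coefficient = 2
x_2 = 1.5625, f(x_2) = 0.390244, coefficient = 2
x_3 = 1.8438, f(x_3) = 0.351648, coefficient = 2
x_4 = 2.1250, f(x_4) = 0.320000, coefficient = 2
x_5 = 2.4062, f(x_5) = 0.293578, coefficient = 2
x_6 = 2.6875, f(x_6) = 0.271186, coefficient = 2
x_7 = 2.9688, f(x_7) = 0.251969, coefficient = 2
x_8 = 3.2500, f(x_8) = 0.235294, coefficient = 1

I ≈ (0.281250/2) × 5.369257 = 0.755052
Exact value: 0.753772
Error: 0.001280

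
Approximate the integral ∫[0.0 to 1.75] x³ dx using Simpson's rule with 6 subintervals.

f(x) = x³
a = 0.0, b = 1.75, n = 6
h = (b - a)/n = 0.291667

Simpson's rule: (h/3)[f(x₀) + 4f(x₁) + 2f(x₂) + ... + f(xₙ)]

x_0 = 0.0000, f(x_0) = 0.000000, coefficient = 1
x_1 = 0.2917, f(x_1) = 0.024812, coefficient = 4
x_2 = 0.5833, f(x_2) = 0.198495, coefficient = 2
x_3 = 0.8750, f(x_3) = 0.669922, coefficient = 4
x_4 = 1.1667, f(x_4) = 1.587963, coefficient = 2
x_5 = 1.4583, f(x_5) = 3.101490, coefficient = 4
x_6 = 1.7500, f(x_6) = 5.359375, coefficient = 1

I ≈ (0.291667/3) × 24.117188 = 2.344727
Exact value: 2.344727
Error: 0.000000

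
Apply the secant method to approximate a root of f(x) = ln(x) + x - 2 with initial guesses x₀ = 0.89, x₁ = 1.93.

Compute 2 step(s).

f(x) = ln(x) + x - 2
x₀ = 0.89, x₁ = 1.93

Secant formula: x_{n+1} = x_n - f(x_n)(x_n - x_{n-1})/(f(x_n) - f(x_{n-1}))

Iteration 1:
  f(0.890000) = -1.226534
  f(1.930000) = 0.587520
  x_2 = 1.930000 - 0.587520×(1.930000 - 0.890000)/(0.587520 - (-1.226534))
       = 1.593174
Iteration 2:
  f(1.930000) = 0.587520
  f(1.593174) = 0.058902
  x_3 = 1.593174 - 0.058902×(1.593174 - 1.930000)/(0.058902 - 0.587520)
       = 1.555643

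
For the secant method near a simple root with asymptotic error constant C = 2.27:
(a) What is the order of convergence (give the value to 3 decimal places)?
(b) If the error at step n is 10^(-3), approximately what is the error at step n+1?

(a) Secant method has superlinear convergence with order φ = (1+√5)/2 ≈ 1.618.
    This means |e_{n+1}| ≈ C|e_n|^1.618.

(b) With |e_n| = 10^(-3) and C = 2.27:
    |e_{n+1}| ≈ 2.27 × (10^(-3))^1.618 = 2.27 × 10^(-4.85)

(a) ≈ 1.618 (golden ratio); (b) |e_{n+1}| ≈ 3.176e-05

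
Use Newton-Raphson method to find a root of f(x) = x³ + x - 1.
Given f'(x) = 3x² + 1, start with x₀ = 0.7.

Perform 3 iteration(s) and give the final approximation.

f(x) = x³ + x - 1
f'(x) = 3x² + 1
x₀ = 0.7

Newton-Raphson formula: x_{n+1} = x_n - f(x_n)/f'(x_n)

Iteration 1:
  f(0.700000) = 0.043000
  f'(0.700000) = 2.470000
  x_1 = 0.700000 - 0.043000/2.470000 = 0.682591
Iteration 2:
  f(0.682591) = 0.000631
  f'(0.682591) = 2.397792
  x_2 = 0.682591 - 0.000631/2.397792 = 0.682328
Iteration 3:
  f(0.682328) = 0.000000
  f'(0.682328) = 2.396714
  x_3 = 0.682328 - 0.000000/2.396714 = 0.682328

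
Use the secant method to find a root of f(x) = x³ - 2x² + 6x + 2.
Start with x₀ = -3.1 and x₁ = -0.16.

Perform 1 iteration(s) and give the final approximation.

f(x) = x³ - 2x² + 6x + 2
x₀ = -3.1, x₁ = -0.16

Secant formula: x_{n+1} = x_n - f(x_n)(x_n - x_{n-1})/(f(x_n) - f(x_{n-1}))

Iteration 1:
  f(-3.100000) = -65.611000
  f(-0.160000) = 0.984704
  x_2 = -0.160000 - 0.984704×(-0.160000 - (-3.100000))/(0.984704 - (-65.611000))
       = -0.203472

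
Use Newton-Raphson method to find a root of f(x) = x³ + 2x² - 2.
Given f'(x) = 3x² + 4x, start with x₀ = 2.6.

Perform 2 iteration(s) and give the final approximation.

f(x) = x³ + 2x² - 2
f'(x) = 3x² + 4x
x₀ = 2.6

Newton-Raphson formula: x_{n+1} = x_n - f(x_n)/f'(x_n)

Iteration 1:
  f(2.600000) = 29.096000
  f'(2.600000) = 30.680000
  x_1 = 2.600000 - 29.096000/30.680000 = 1.651630
Iteration 2:
  f(1.651630) = 7.961210
  f'(1.651630) = 14.790161
  x_2 = 1.651630 - 7.961210/14.790161 = 1.113352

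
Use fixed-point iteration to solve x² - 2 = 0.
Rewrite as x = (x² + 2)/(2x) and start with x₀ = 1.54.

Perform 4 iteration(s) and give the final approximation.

Equation: x² - 2 = 0
Fixed-point form: x = (x² + 2)/(2x)
x₀ = 1.54

x_1 = g(1.540000) = 1.419351
x_2 = g(1.419351) = 1.414223
x_3 = g(1.414223) = 1.414214
x_4 = g(1.414214) = 1.414214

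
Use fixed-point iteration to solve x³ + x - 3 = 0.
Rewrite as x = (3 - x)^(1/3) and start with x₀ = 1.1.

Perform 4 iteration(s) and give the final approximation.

Equation: x³ + x - 3 = 0
Fixed-point form: x = (3 - x)^(1/3)
x₀ = 1.1

x_1 = g(1.100000) = 1.238562
x_2 = g(1.238562) = 1.207691
x_3 = g(1.207691) = 1.214705
x_4 = g(1.214705) = 1.213119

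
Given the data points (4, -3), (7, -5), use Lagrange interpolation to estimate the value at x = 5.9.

Lagrange interpolation formula:
P(x) = Σ yᵢ × Lᵢ(x)
where Lᵢ(x) = Π_{j≠i} (x - xⱼ)/(xᵢ - xⱼ)

L_0(5.9) = (5.9 - 7)/(4 - 7) = 0.366667
L_1(5.9) = (5.9 - 4)/(7 - 4) = 0.633333

P(5.9) = (-3)×L_0(5.9) + (-5)×L_1(5.9)
P(5.9) = -4.266667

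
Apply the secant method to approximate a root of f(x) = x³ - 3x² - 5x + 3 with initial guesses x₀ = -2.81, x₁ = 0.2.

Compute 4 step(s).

f(x) = x³ - 3x² - 5x + 3
x₀ = -2.81, x₁ = 0.2

Secant formula: x_{n+1} = x_n - f(x_n)(x_n - x_{n-1})/(f(x_n) - f(x_{n-1}))

Iteration 1:
  f(-2.810000) = -28.826341
  f(0.200000) = 1.888000
  x_2 = 0.200000 - 1.888000×(0.200000 - (-2.810000))/(1.888000 - (-28.826341))
       = 0.014976
Iteration 2:
  f(0.200000) = 1.888000
  f(0.014976) = 2.924449
  x_3 = 0.014976 - 2.924449×(0.014976 - 0.200000)/(2.924449 - 1.888000)
       = 0.537040
Iteration 3:
  f(0.014976) = 2.924449
  f(0.537040) = -0.395547
  x_4 = 0.537040 - (-0.395547)×(0.537040 - 0.014976)/(-0.395547 - 2.924449)
       = 0.474841
Iteration 4:
  f(0.537040) = -0.395547
  f(0.474841) = 0.056438
  x_5 = 0.474841 - 0.056438×(0.474841 - 0.537040)/(0.056438 - (-0.395547))
       = 0.482608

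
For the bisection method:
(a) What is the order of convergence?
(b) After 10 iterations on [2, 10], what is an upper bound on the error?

(a) Bisection has linear (order 1) convergence; the error is halved each step.

(b) Error bound = (b-a)/2^n = (10 - 2)/2^{10}
    = 8/2^{10}

(a) 1 (linear); (b) error ≤ 7.81e-03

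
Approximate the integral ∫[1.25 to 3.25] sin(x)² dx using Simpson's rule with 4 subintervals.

f(x) = sin(x)²
a = 1.25, b = 3.25, n = 4
h = (b - a)/n = 0.500000

Simpson's rule: (h/3)[f(x₀) + 4f(x₁) + 2f(x₂) + ... + f(xₙ)]

x_0 = 1.2500, f(x_0) = 0.900572, coefficient = 1
x_1 = 1.7500, f(x_1) = 0.968228, coefficient = 4
x_2 = 2.2500, f(x_2) = 0.605398, coefficient = 2
x_3 = 2.7500, f(x_3) = 0.145665, coefficient = 4
x_4 = 3.2500, f(x_4) = 0.011706, coefficient = 1

I ≈ (0.500000/3) × 6.578648 = 1.096441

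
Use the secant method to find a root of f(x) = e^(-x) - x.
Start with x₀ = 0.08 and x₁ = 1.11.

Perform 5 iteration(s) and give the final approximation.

f(x) = e^(-x) - x
x₀ = 0.08, x₁ = 1.11

Secant formula: x_{n+1} = x_n - f(x_n)(x_n - x_{n-1})/(f(x_n) - f(x_{n-1}))

Iteration 1:
  f(0.080000) = 0.843116
  f(1.110000) = -0.780441
  x_2 = 1.110000 - (-0.780441)×(1.110000 - 0.080000)/(-0.780441 - 0.843116)
       = 0.614881
Iteration 2:
  f(1.110000) = -0.780441
  f(0.614881) = -0.074176
  x_3 = 0.614881 - (-0.074176)×(0.614881 - 1.110000)/(-0.074176 - (-0.780441))
       = 0.562881
Iteration 3:
  f(0.614881) = -0.074176
  f(0.562881) = 0.006685
  x_4 = 0.562881 - 0.006685×(0.562881 - 0.614881)/(0.006685 - (-0.074176))
       = 0.567180
Iteration 4:
  f(0.562881) = 0.006685
  f(0.567180) = -0.000057
  x_5 = 0.567180 - (-0.000057)×(0.567180 - 0.562881)/(-0.000057 - 0.006685)
       = 0.567143
Iteration 5:
  f(0.567180) = -0.000057
  f(0.567143) = 0.000000
  x_6 = 0.567143 - 0.000000×(0.567143 - 0.567180)/(0.000000 - (-0.000057))
       = 0.567143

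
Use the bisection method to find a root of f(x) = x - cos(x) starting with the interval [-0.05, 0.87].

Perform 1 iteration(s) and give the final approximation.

f(x) = x - cos(x)
Initial interval: [-0.05, 0.87]

Iteration 1:
  c_1 = (-0.050000 + 0.870000)/2 = 0.410000
  f(c_1) = f(0.410000) = -0.507121
  f(a) × f(c) ≥ 0, new interval: [0.410000, 0.870000]

After 1 iteration(s), the approximation is c_1 = 0.410000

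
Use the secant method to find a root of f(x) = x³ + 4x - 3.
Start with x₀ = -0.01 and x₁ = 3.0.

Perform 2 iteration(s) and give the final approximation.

f(x) = x³ + 4x - 3
x₀ = -0.01, x₁ = 3.0

Secant formula: x_{n+1} = x_n - f(x_n)(x_n - x_{n-1})/(f(x_n) - f(x_{n-1}))

Iteration 1:
  f(-0.010000) = -3.040001
  f(3.000000) = 36.000000
  x_2 = 3.000000 - 36.000000×(3.000000 - (-0.010000))/(36.000000 - (-3.040001))
       = 0.224385
Iteration 2:
  f(3.000000) = 36.000000
  f(0.224385) = -2.091161
  x_3 = 0.224385 - (-2.091161)×(0.224385 - 3.000000)/(-2.091161 - 36.000000)
       = 0.376763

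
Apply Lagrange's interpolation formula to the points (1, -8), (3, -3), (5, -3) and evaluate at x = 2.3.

Lagrange interpolation formula:
P(x) = Σ yᵢ × Lᵢ(x)
where Lᵢ(x) = Π_{j≠i} (x - xⱼ)/(xᵢ - xⱼ)

L_0(2.3) = (2.3 - 3)/(1 - 3) × (2.3 - 5)/(1 - 5) = 0.236250
L_1(2.3) = (2.3 - 1)/(3 - 1) × (2.3 - 5)/(3 - 5) = 0.877500
L_2(2.3) = (2.3 - 1)/(5 - 1) × (2.3 - 3)/(5 - 3) = -0.113750

P(2.3) = (-8)×L_0(2.3) + (-3)×L_1(2.3) + (-3)×L_2(2.3)
P(2.3) = -4.181250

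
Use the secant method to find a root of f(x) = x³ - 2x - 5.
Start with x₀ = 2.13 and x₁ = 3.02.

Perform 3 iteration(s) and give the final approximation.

f(x) = x³ - 2x - 5
x₀ = 2.13, x₁ = 3.02

Secant formula: x_{n+1} = x_n - f(x_n)(x_n - x_{n-1})/(f(x_n) - f(x_{n-1}))

Iteration 1:
  f(2.130000) = 0.403597
  f(3.020000) = 16.503608
  x_2 = 3.020000 - 16.503608×(3.020000 - 2.130000)/(16.503608 - 0.403597)
       = 2.107689
Iteration 2:
  f(3.020000) = 16.503608
  f(2.107689) = 0.147725
  x_3 = 2.107689 - 0.147725×(2.107689 - 3.020000)/(0.147725 - 16.503608)
       = 2.099449
Iteration 3:
  f(2.107689) = 0.147725
  f(2.099449) = 0.054820
  x_4 = 2.099449 - 0.054820×(2.099449 - 2.107689)/(0.054820 - 0.147725)
       = 2.094587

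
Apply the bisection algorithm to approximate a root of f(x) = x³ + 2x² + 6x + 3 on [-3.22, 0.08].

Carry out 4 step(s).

f(x) = x³ + 2x² + 6x + 3
Initial interval: [-3.22, 0.08]

Iteration 1:
  c_1 = (-3.220000 + 0.080000)/2 = -1.570000
  f(c_1) = f(-1.570000) = -5.360093
  f(a) × f(c) ≥ 0, new interval: [-1.570000, 0.080000]
Iteration 2:
  c_2 = (-1.570000 + 0.080000)/2 = -0.745000
  f(c_2) = f(-0.745000) = -0.773444
  f(a) × f(c) ≥ 0, new interval: [-0.745000, 0.080000]
Iteration 3:
  c_3 = (-0.745000 + 0.080000)/2 = -0.332500
  f(c_3) = f(-0.332500) = 1.189353
  f(a) × f(c) < 0, new interval: [-0.745000, -0.332500]
Iteration 4:
  c_4 = (-0.745000 + (-0.332500))/2 = -0.538750
  f(c_4) = f(-0.538750) = 0.191630
  f(a) × f(c) < 0, new interval: [-0.745000, -0.538750]

After 4 iteration(s), the approximation is c_4 = -0.538750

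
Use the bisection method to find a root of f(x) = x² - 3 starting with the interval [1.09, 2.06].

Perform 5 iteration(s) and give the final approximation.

f(x) = x² - 3
Initial interval: [1.09, 2.06]

Iteration 1:
  c_1 = (1.090000 + 2.060000)/2 = 1.575000
  f(c_1) = f(1.575000) = -0.519375
  f(a) × f(c) ≥ 0, new interval: [1.575000, 2.060000]
Iteration 2:
  c_2 = (1.575000 + 2.060000)/2 = 1.817500
  f(c_2) = f(1.817500) = 0.303306
  f(a) × f(c) < 0, new interval: [1.575000, 1.817500]
Iteration 3:
  c_3 = (1.575000 + 1.817500)/2 = 1.696250
  f(c_3) = f(1.696250) = -0.122736
  f(a) × f(c) ≥ 0, new interval: [1.696250, 1.817500]
Iteration 4:
  c_4 = (1.696250 + 1.817500)/2 = 1.756875
  f(c_4) = f(1.756875) = 0.086610
  f(a) × f(c) < 0, new interval: [1.696250, 1.756875]
Iteration 5:
  c_5 = (1.696250 + 1.756875)/2 = 1.726562
  f(c_5) = f(1.726562) = -0.018982
  f(a) × f(c) ≥ 0, new interval: [1.726562, 1.756875]

After 5 iteration(s), the approximation is c_5 = 1.726562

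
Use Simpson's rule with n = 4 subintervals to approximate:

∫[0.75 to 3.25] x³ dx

f(x) = x³
a = 0.75, b = 3.25, n = 4
h = (b - a)/n = 0.625000

Simpson's rule: (h/3)[f(x₀) + 4f(x₁) + 2f(x₂) + ... + f(xₙ)]

x_0 = 0.7500, f(x_0) = 0.421875, coefficient = 1
x_1 = 1.3750, f(x_1) = 2.599609, coefficient = 4
x_2 = 2.0000, f(x_2) = 8.000000, coefficient = 2
x_3 = 2.6250, f(x_3) = 18.087891, coefficient = 4
x_4 = 3.2500, f(x_4) = 34.328125, coefficient = 1

I ≈ (0.625000/3) × 133.500000 = 27.812500
Exact value: 27.812500
Error: 0.000000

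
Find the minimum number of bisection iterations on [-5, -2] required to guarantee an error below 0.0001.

We need (b-a)/2^n ≤ 0.0001
(-2 - (-5))/2^n ≤ 0.0001
3/2^n ≤ 0.0001
2^n ≥ 30000
n ≥ log₂(30000) = 14.87
n ≥ 15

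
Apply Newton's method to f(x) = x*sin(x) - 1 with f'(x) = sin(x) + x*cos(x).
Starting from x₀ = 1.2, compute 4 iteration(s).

f(x) = x*sin(x) - 1
f'(x) = sin(x) + x*cos(x)
x₀ = 1.2

Newton-Raphson formula: x_{n+1} = x_n - f(x_n)/f'(x_n)

Iteration 1:
  f(1.200000) = 0.118447
  f'(1.200000) = 1.366868
  x_1 = 1.200000 - 0.118447/1.366868 = 1.113344
Iteration 2:
  f(1.113344) = -0.001129
  f'(1.113344) = 1.388904
  x_2 = 1.113344 - (-0.001129)/1.388904 = 1.114157
Iteration 3:
  f(1.114157) = 0.000000
  f'(1.114157) = 1.388809
  x_3 = 1.114157 - 0.000000/1.388809 = 1.114157
Iteration 4:
  f(1.114157) = 0.000000
  f'(1.114157) = 1.388809
  x_4 = 1.114157 - 0.000000/1.388809 = 1.114157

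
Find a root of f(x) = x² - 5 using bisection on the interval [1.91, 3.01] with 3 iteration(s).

f(x) = x² - 5
Initial interval: [1.91, 3.01]

Iteration 1:
  c_1 = (1.910000 + 3.010000)/2 = 2.460000
  f(c_1) = f(2.460000) = 1.051600
  f(a) × f(c) < 0, new interval: [1.910000, 2.460000]
Iteration 2:
  c_2 = (1.910000 + 2.460000)/2 = 2.185000
  f(c_2) = f(2.185000) = -0.225775
  f(a) × f(c) ≥ 0, new interval: [2.185000, 2.460000]
Iteration 3:
  c_3 = (2.185000 + 2.460000)/2 = 2.322500
  f(c_3) = f(2.322500) = 0.394006
  f(a) × f(c) < 0, new interval: [2.185000, 2.322500]

After 3 iteration(s), the approximation is c_3 = 2.322500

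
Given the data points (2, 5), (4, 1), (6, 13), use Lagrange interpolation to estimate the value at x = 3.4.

Lagrange interpolation formula:
P(x) = Σ yᵢ × Lᵢ(x)
where Lᵢ(x) = Π_{j≠i} (x - xⱼ)/(xᵢ - xⱼ)

L_0(3.4) = (3.4 - 4)/(2 - 4) × (3.4 - 6)/(2 - 6) = 0.195000
L_1(3.4) = (3.4 - 2)/(4 - 2) × (3.4 - 6)/(4 - 6) = 0.910000
L_2(3.4) = (3.4 - 2)/(6 - 2) × (3.4 - 4)/(6 - 4) = -0.105000

P(3.4) = 5×L_0(3.4) + 1×L_1(3.4) + 13×L_2(3.4)
P(3.4) = 0.520000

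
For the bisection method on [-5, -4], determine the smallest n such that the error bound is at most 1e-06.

We need (b-a)/2^n ≤ 1e-06
(-4 - (-5))/2^n ≤ 1e-06
1/2^n ≤ 1e-06
2^n ≥ 1000000
n ≥ log₂(1000000) = 19.93
n ≥ 20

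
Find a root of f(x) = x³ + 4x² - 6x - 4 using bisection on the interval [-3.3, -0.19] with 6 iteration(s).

f(x) = x³ + 4x² - 6x - 4
Initial interval: [-3.3, -0.19]

Iteration 1:
  c_1 = (-3.300000 + (-0.190000))/2 = -1.745000
  f(c_1) = f(-1.745000) = 13.336531
  f(a) × f(c) ≥ 0, new interval: [-1.745000, -0.190000]
Iteration 2:
  c_2 = (-1.745000 + (-0.190000))/2 = -0.967500
  f(c_2) = f(-0.967500) = 4.643591
  f(a) × f(c) ≥ 0, new interval: [-0.967500, -0.190000]
Iteration 3:
  c_3 = (-0.967500 + (-0.190000))/2 = -0.578750
  f(c_3) = f(-0.578750) = 0.618453
  f(a) × f(c) ≥ 0, new interval: [-0.578750, -0.190000]
Iteration 4:
  c_4 = (-0.578750 + (-0.190000))/2 = -0.384375
  f(c_4) = f(-0.384375) = -1.159563
  f(a) × f(c) < 0, new interval: [-0.578750, -0.384375]
Iteration 5:
  c_5 = (-0.578750 + (-0.384375))/2 = -0.481563
  f(c_5) = f(-0.481563) = -0.294691
  f(a) × f(c) < 0, new interval: [-0.578750, -0.481563]
Iteration 6:
  c_6 = (-0.578750 + (-0.481563))/2 = -0.530156
  f(c_6) = f(-0.530156) = 0.156191
  f(a) × f(c) ≥ 0, new interval: [-0.530156, -0.481563]

After 6 iteration(s), the approximation is c_6 = -0.530156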